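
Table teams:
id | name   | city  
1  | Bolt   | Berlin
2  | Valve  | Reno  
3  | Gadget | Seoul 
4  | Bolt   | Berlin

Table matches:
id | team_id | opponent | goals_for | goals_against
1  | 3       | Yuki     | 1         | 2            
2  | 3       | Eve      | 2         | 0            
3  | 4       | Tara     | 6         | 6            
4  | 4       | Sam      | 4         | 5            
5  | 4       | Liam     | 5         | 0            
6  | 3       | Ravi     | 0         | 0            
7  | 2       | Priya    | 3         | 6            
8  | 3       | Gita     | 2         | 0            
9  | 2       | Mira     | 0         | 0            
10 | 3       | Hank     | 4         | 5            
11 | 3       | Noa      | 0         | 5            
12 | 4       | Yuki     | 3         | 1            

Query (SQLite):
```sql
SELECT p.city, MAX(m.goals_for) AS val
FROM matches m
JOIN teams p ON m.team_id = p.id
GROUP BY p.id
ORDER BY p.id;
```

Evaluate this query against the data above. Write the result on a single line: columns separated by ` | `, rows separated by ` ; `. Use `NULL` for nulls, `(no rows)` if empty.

Join each matches row to its teams via team_id.
Group joined rows by teams.id; compute MAX(m.goals_for) per group.
  2: ids {7, 9} → MAX(m.goals_for)=3
  3: ids {1, 2, 6, 8, 10, 11} → MAX(m.goals_for)=4
  4: ids {3, 4, 5, 12} → MAX(m.goals_for)=6

Reno | 3 ; Seoul | 4 ; Berlin | 6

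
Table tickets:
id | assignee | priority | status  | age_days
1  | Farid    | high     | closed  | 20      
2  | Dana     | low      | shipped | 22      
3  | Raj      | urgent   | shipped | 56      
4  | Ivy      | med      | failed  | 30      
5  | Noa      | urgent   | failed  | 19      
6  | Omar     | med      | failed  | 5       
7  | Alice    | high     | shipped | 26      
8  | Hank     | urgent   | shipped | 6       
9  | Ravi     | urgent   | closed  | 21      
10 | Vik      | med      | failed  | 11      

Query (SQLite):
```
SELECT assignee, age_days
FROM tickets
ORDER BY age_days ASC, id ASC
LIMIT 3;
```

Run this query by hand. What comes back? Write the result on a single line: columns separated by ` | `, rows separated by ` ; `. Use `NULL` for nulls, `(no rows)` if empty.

Omar | 5 ; Hank | 6 ; Vik | 11

Sort by age_days asc, tiebreak id asc: (5, id=6), (6, id=8), (11, id=10), (19, id=5), (20, id=1), (21, id=9) …. Take first 3.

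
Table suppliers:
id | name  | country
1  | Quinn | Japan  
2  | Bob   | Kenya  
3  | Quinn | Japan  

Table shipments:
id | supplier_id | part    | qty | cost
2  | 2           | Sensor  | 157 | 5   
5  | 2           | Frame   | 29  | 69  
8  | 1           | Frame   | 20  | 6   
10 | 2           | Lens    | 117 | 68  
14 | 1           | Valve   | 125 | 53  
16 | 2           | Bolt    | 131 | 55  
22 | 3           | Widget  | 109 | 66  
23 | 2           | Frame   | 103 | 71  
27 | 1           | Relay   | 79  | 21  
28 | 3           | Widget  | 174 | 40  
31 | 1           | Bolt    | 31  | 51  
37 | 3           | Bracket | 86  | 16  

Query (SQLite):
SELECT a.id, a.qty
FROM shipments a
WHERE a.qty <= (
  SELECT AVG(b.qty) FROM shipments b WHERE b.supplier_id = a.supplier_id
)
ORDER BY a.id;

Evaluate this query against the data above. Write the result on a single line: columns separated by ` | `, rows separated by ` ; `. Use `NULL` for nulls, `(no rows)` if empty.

For each shipments row a, compute AVG(qty) over rows sharing a.supplier_id.
Keep row a if a.qty <= that per-group AVG.
  supplier_id=1: AVG(qty) = 63.75
  supplier_id=2: AVG(qty) = 107.4
  supplier_id=3: AVG(qty) = 123.0

5 | 29 ; 8 | 20 ; 22 | 109 ; 23 | 103 ; 31 | 31 ; 37 | 86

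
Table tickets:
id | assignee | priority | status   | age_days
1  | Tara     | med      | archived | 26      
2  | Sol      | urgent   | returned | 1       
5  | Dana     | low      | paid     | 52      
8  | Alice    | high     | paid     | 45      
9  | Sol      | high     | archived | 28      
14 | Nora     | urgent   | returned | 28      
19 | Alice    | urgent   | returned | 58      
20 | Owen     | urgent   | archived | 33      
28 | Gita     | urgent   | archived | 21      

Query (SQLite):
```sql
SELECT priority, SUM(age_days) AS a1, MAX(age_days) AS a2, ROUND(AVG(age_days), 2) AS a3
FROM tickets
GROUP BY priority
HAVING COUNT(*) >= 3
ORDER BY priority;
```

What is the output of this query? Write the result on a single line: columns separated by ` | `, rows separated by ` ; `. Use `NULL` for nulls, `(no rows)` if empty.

urgent | 141 | 58 | 28.2

Group tickets by priority.
Per group compute: SUM(age_days), MAX(age_days), ROUND(AVG(age_days), 2).
HAVING: drop groups with fewer than 3 rows.
  high: ids {8, 9} → SUM(age_days)=73, MAX(age_days)=45, ROUND(AVG(age_days), 2)=36.5
  low: ids {5} → SUM(age_days)=52, MAX(age_days)=52, ROUND(AVG(age_days), 2)=52
  med: ids {1} → SUM(age_days)=26, MAX(age_days)=26, ROUND(AVG(age_days), 2)=26
  urgent: ids {2, 14, 19, 20, 28} → SUM(age_days)=141, MAX(age_days)=58, ROUND(AVG(age_days), 2)=28.2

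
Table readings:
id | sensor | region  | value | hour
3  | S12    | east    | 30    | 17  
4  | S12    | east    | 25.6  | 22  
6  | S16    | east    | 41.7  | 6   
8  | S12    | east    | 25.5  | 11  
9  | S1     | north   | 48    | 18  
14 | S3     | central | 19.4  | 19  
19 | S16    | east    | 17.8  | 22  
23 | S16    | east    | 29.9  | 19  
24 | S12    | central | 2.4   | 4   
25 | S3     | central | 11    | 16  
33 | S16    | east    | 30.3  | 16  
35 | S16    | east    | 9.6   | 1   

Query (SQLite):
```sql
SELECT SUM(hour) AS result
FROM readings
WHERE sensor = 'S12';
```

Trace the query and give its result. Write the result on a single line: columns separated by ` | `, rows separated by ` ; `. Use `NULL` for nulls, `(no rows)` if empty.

54

Rows where sensor='S12' → hour values: [17, 22, 11, 4].
SUM of non-NULL values = 54.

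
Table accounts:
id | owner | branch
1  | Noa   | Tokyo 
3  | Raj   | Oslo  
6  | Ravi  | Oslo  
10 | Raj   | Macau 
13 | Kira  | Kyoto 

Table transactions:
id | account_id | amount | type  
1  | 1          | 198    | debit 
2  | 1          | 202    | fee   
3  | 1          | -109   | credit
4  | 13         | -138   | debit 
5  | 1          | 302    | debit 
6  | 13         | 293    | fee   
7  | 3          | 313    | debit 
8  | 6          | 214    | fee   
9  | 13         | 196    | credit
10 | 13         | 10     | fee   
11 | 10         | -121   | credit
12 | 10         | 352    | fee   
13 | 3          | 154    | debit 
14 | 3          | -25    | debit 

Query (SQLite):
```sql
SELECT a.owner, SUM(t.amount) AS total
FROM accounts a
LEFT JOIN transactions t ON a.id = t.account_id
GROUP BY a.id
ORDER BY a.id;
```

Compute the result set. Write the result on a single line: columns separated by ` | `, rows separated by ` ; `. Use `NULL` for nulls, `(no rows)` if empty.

Noa | 593 ; Raj | 442 ; Ravi | 214 ; Raj | 231 ; Kira | 361

LEFT JOIN keeps every accounts row; unmatched ones get NULL for transactions columns.
Group by accounts.id and compute SUM(t.amount). SUM over an all-NULL group is NULL.
  1: ids {1, 2, 3, 5} → SUM(t.amount)=593
  3: ids {7, 13, 14} → SUM(t.amount)=442
  6: ids {8} → SUM(t.amount)=214
  10: ids {11, 12} → SUM(t.amount)=231
  13: ids {4, 6, 9, 10} → SUM(t.amount)=361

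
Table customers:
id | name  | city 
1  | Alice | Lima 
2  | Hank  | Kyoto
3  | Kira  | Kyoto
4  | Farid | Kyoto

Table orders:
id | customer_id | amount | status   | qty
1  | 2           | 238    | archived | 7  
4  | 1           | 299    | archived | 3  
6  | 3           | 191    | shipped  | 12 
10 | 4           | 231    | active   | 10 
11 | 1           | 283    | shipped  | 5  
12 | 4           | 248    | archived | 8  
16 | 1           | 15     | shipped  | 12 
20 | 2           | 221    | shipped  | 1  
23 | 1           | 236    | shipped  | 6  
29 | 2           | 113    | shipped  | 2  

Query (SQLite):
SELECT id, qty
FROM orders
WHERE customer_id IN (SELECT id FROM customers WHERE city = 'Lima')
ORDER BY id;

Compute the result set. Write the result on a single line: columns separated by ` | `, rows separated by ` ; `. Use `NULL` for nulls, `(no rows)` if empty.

Inner query: customers.id where city = 'Lima'.
Outer: keep orders rows whose customer_id is in that set.
Inner query → {1}

4 | 3 ; 11 | 5 ; 16 | 12 ; 23 | 6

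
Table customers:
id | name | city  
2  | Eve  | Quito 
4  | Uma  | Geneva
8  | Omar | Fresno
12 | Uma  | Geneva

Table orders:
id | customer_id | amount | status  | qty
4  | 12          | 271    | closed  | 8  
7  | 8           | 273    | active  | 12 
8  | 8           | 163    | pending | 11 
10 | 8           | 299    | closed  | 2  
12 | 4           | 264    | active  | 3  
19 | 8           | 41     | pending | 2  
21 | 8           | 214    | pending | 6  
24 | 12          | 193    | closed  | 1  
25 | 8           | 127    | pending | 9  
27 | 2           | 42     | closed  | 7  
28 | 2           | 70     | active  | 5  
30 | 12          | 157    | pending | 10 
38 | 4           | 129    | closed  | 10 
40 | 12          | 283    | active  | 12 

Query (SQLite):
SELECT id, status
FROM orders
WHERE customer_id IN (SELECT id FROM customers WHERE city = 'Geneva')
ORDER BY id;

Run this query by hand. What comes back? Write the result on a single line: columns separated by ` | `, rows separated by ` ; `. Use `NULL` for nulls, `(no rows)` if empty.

Inner query: customers.id where city = 'Geneva'.
Outer: keep orders rows whose customer_id is in that set.
Inner query → {4, 12}

4 | closed ; 12 | active ; 24 | closed ; 30 | pending ; 38 | closed ; 40 | active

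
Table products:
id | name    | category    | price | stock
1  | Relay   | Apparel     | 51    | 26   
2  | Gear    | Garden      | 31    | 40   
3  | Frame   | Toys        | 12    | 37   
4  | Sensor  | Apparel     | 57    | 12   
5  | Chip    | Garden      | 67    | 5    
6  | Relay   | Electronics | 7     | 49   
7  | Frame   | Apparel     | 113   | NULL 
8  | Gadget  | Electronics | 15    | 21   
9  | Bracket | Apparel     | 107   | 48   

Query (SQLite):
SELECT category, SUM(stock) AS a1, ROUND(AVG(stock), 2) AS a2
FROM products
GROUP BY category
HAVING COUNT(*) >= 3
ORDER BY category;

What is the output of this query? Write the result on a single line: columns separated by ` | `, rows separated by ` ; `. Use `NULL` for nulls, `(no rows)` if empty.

Apparel | 86 | 28.67

Group products by category.
Per group compute: SUM(stock), ROUND(AVG(stock), 2).
HAVING: drop groups with fewer than 3 rows.
  Apparel: ids {1, 4, 7, 9} → SUM(stock)=86, ROUND(AVG(stock), 2)=28.67
  Electronics: ids {6, 8} → SUM(stock)=70, ROUND(AVG(stock), 2)=35
  Garden: ids {2, 5} → SUM(stock)=45, ROUND(AVG(stock), 2)=22.5
  Toys: ids {3} → SUM(stock)=37, ROUND(AVG(stock), 2)=37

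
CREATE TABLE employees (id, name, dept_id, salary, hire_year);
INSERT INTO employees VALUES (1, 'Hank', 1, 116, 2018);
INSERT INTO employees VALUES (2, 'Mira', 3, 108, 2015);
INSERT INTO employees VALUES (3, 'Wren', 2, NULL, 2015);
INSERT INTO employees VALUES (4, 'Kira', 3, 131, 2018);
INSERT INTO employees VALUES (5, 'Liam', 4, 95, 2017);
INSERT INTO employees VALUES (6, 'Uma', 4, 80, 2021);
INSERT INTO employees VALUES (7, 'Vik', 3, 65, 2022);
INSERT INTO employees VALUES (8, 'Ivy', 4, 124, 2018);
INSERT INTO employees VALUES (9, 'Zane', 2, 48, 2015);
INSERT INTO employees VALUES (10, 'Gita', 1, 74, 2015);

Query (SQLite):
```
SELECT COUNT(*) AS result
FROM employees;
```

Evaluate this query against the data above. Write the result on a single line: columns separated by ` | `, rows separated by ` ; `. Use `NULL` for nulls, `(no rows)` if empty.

All salary values: [116, 108, NULL, 131, 95, 80, 65, 124, 48, 74].
COUNT(*) counts rows → 10.

10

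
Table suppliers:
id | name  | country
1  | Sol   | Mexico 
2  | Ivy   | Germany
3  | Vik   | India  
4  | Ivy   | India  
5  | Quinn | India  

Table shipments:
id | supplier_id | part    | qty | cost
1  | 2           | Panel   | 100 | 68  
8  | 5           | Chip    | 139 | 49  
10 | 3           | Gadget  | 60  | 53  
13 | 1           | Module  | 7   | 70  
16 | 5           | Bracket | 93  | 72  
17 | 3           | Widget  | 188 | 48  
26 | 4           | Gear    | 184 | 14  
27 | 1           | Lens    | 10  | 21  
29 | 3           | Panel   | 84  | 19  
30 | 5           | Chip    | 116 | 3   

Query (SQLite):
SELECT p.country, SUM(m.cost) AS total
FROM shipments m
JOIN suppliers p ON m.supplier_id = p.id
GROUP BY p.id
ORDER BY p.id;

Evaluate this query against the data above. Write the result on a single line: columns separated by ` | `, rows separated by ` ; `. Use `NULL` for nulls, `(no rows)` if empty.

Mexico | 91 ; Germany | 68 ; India | 120 ; India | 14 ; India | 124

Join each shipments row to its suppliers via supplier_id.
Group joined rows by suppliers.id; compute SUM(m.cost) per group.
  1: ids {13, 27} → SUM(m.cost)=91
  2: ids {1} → SUM(m.cost)=68
  3: ids {10, 17, 29} → SUM(m.cost)=120
  4: ids {26} → SUM(m.cost)=14
  5: ids {8, 16, 30} → SUM(m.cost)=124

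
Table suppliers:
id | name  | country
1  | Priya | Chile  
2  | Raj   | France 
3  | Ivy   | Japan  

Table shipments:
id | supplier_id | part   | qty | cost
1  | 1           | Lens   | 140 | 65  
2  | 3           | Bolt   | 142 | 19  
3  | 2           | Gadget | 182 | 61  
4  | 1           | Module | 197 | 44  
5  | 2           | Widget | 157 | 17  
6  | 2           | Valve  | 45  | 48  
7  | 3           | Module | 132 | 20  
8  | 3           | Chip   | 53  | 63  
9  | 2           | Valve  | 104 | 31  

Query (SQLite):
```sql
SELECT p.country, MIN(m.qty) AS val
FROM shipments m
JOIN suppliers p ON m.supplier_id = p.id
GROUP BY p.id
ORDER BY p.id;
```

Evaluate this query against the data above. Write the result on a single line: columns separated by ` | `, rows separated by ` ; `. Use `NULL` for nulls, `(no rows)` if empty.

Chile | 140 ; France | 45 ; Japan | 53

Join each shipments row to its suppliers via supplier_id.
Group joined rows by suppliers.id; compute MIN(m.qty) per group.
  1: ids {1, 4} → MIN(m.qty)=140
  2: ids {3, 5, 6, 9} → MIN(m.qty)=45
  3: ids {2, 7, 8} → MIN(m.qty)=53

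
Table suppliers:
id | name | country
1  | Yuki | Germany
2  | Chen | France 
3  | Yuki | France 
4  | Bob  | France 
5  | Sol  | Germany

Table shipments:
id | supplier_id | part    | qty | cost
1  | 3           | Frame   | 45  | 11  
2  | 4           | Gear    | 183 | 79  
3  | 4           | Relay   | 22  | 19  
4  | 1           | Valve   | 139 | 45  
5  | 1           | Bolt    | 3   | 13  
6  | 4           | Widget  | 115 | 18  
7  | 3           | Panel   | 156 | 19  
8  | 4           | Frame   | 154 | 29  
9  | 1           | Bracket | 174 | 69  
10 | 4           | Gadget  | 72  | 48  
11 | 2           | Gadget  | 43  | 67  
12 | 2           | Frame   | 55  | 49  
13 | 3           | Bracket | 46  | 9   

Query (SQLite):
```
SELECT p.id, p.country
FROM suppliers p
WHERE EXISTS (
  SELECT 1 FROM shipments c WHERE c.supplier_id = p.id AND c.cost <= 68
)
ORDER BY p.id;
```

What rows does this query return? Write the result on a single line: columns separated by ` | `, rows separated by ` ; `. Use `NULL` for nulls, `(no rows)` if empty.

For each suppliers row, check whether any shipments with matching supplier_id has cost <= 68.
Keep rows where that is true.

1 | Germany ; 2 | France ; 3 | France ; 4 | France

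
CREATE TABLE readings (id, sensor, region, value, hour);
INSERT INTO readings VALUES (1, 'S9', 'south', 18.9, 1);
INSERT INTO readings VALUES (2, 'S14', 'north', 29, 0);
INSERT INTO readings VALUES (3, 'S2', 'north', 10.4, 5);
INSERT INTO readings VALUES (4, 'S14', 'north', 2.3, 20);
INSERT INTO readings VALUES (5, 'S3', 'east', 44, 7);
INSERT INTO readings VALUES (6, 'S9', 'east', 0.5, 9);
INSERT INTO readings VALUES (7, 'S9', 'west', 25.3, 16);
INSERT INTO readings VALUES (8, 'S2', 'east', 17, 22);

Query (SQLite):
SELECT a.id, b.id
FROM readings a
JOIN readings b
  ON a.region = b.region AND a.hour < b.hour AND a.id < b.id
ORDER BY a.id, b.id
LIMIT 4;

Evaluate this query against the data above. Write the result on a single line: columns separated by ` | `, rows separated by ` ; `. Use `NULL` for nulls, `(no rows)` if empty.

Pairs (a,b) with same region, a.hour < b.hour, a.id < b.id.
region groups: east:{5,6,8} north:{2,3,4} south:{1} west:{7}
Ordered by (a.id, b.id); first 4.

2 | 3 ; 2 | 4 ; 3 | 4 ; 5 | 6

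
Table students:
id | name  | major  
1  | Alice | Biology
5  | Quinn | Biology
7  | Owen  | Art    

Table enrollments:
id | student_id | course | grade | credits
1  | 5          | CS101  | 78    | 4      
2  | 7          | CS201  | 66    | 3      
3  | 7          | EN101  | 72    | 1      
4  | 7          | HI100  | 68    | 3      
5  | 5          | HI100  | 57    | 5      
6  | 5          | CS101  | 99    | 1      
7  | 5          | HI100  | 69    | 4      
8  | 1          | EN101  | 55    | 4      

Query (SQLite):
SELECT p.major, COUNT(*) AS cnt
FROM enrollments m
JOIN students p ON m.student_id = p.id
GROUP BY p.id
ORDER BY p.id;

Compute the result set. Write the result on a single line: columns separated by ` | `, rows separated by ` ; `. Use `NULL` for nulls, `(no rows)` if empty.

Join each enrollments row to its students via student_id.
Group joined rows by students.id; compute COUNT(*) per group.
  1: ids {8} → COUNT(*)=1
  5: ids {1, 5, 6, 7} → COUNT(*)=4
  7: ids {2, 3, 4} → COUNT(*)=3

Biology | 1 ; Biology | 4 ; Art | 3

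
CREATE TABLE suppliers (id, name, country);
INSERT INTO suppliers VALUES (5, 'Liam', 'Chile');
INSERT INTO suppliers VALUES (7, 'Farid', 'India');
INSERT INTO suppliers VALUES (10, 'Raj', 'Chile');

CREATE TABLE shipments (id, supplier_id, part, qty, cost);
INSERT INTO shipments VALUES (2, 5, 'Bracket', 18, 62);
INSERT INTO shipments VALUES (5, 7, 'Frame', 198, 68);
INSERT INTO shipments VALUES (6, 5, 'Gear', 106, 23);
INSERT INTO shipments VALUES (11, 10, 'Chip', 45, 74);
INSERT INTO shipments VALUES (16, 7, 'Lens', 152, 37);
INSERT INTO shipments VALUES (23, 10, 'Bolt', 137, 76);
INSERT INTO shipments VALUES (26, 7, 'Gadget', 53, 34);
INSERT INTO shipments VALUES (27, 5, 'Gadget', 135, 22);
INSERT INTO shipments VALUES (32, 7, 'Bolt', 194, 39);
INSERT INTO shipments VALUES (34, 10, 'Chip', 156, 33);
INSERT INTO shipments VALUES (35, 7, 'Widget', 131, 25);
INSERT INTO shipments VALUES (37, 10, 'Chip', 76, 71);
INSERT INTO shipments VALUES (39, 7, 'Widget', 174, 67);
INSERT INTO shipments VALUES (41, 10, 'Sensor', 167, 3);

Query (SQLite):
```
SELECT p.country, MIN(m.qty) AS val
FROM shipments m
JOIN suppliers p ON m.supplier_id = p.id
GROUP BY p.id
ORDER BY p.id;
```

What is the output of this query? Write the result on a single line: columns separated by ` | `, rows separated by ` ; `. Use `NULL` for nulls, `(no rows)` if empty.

Join each shipments row to its suppliers via supplier_id.
Group joined rows by suppliers.id; compute MIN(m.qty) per group.
  5: ids {2, 6, 27} → MIN(m.qty)=18
  7: ids {5, 16, 26, 32, 35, 39} → MIN(m.qty)=53
  10: ids {11, 23, 34, 37, 41} → MIN(m.qty)=45

Chile | 18 ; India | 53 ; Chile | 45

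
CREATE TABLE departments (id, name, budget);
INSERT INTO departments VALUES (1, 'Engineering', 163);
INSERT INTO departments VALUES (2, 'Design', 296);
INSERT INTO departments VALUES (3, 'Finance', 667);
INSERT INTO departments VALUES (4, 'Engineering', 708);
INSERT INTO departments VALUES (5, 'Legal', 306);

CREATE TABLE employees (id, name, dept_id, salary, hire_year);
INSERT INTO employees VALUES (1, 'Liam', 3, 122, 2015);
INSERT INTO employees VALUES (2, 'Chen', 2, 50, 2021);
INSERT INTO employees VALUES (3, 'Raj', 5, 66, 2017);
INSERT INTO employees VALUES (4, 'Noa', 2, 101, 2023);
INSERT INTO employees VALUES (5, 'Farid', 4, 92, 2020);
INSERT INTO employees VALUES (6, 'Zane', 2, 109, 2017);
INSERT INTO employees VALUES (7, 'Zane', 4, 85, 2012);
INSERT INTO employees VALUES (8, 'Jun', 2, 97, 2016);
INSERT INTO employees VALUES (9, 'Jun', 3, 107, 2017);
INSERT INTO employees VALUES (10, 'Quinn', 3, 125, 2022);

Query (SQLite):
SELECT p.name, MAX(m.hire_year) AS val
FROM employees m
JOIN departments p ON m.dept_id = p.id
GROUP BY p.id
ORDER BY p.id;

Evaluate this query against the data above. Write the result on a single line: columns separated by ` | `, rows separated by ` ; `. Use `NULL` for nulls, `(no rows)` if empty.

Join each employees row to its departments via dept_id.
Group joined rows by departments.id; compute MAX(m.hire_year) per group.
  2: ids {2, 4, 6, 8} → MAX(m.hire_year)=2023
  3: ids {1, 9, 10} → MAX(m.hire_year)=2022
  4: ids {5, 7} → MAX(m.hire_year)=2020
  5: ids {3} → MAX(m.hire_year)=2017

Design | 2023 ; Finance | 2022 ; Engineering | 2020 ; Legal | 2017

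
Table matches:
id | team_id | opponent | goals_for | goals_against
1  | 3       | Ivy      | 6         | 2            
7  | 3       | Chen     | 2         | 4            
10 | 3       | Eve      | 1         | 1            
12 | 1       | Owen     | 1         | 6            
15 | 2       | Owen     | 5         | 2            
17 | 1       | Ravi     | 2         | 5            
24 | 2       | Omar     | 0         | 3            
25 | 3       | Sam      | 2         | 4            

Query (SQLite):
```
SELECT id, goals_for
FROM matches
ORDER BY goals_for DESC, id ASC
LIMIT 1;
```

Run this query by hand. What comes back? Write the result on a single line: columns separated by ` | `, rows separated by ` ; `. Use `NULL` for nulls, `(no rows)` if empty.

1 | 6

Sort by goals_for desc, tiebreak id asc: (6, id=1), (5, id=15), (2, id=7), (2, id=17) …. Take first 1.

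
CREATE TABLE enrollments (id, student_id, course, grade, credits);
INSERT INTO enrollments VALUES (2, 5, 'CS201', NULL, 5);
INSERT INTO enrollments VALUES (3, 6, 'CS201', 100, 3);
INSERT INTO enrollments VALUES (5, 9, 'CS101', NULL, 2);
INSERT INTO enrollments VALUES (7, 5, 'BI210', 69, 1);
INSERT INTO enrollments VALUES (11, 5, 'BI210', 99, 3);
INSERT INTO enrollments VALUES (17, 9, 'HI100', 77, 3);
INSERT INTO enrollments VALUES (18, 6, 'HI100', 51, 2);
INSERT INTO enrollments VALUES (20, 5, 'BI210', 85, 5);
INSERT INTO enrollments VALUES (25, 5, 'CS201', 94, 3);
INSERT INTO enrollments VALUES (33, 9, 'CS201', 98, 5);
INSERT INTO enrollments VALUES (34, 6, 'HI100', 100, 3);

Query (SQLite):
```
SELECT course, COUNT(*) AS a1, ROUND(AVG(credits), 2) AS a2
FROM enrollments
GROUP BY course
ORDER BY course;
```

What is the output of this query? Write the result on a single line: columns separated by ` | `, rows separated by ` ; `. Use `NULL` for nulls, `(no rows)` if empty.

BI210 | 3 | 3 ; CS101 | 1 | 2 ; CS201 | 4 | 4 ; HI100 | 3 | 2.67

Group enrollments by course.
Per group compute: COUNT(*), ROUND(AVG(credits), 2).
  BI210: ids {7, 11, 20} → COUNT(*)=3, ROUND(AVG(credits), 2)=3
  CS101: ids {5} → COUNT(*)=1, ROUND(AVG(credits), 2)=2
  CS201: ids {2, 3, 25, 33} → COUNT(*)=4, ROUND(AVG(credits), 2)=4
  HI100: ids {17, 18, 34} → COUNT(*)=3, ROUND(AVG(credits), 2)=2.67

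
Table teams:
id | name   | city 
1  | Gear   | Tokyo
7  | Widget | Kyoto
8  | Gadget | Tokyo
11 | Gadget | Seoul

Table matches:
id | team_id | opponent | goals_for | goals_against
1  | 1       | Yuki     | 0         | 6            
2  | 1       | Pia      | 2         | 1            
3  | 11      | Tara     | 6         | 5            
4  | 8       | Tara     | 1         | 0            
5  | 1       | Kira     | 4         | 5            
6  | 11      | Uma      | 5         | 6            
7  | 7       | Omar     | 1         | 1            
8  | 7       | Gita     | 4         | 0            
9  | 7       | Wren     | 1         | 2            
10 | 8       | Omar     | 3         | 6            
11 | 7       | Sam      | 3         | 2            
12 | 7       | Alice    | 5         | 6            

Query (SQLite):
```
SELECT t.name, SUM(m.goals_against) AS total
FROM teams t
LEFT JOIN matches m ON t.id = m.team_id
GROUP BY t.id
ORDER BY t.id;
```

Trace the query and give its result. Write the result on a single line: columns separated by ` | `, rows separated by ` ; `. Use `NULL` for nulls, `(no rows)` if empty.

LEFT JOIN keeps every teams row; unmatched ones get NULL for matches columns.
Group by teams.id and compute SUM(m.goals_against). SUM over an all-NULL group is NULL.
  1: ids {1, 2, 5} → SUM(m.goals_against)=12
  7: ids {7, 8, 9, 11, 12} → SUM(m.goals_against)=11
  8: ids {4, 10} → SUM(m.goals_against)=6
  11: ids {3, 6} → SUM(m.goals_against)=11

Gear | 12 ; Widget | 11 ; Gadget | 6 ; Gadget | 11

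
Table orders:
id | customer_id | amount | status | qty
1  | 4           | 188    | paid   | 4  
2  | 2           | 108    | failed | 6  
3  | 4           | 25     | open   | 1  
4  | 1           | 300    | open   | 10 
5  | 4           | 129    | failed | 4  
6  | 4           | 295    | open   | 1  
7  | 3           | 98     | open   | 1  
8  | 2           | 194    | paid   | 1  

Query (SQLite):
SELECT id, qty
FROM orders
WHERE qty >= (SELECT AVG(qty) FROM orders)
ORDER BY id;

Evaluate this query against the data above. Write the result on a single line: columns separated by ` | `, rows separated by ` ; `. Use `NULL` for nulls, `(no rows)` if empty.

1 | 4 ; 2 | 6 ; 4 | 10 ; 5 | 4

Scalar subquery: AVG(qty) over all orders rows = 3.5.
Keep rows where qty >= that value.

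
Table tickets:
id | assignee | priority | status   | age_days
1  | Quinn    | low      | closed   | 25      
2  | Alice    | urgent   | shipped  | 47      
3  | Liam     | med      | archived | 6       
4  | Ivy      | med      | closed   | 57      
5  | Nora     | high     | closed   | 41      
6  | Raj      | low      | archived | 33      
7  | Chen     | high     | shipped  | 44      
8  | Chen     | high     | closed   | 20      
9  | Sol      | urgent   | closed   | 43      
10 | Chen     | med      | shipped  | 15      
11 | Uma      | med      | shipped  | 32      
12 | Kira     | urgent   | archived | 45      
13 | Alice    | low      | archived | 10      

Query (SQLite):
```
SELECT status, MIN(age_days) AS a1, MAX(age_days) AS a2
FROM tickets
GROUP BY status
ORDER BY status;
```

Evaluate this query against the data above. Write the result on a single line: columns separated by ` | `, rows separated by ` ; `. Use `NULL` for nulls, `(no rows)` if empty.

archived | 6 | 45 ; closed | 20 | 57 ; shipped | 15 | 47

Group tickets by status.
Per group compute: MIN(age_days), MAX(age_days).
  archived: ids {3, 6, 12, 13} → MIN(age_days)=6, MAX(age_days)=45
  closed: ids {1, 4, 5, 8, 9} → MIN(age_days)=20, MAX(age_days)=57
  shipped: ids {2, 7, 10, 11} → MIN(age_days)=15, MAX(age_days)=47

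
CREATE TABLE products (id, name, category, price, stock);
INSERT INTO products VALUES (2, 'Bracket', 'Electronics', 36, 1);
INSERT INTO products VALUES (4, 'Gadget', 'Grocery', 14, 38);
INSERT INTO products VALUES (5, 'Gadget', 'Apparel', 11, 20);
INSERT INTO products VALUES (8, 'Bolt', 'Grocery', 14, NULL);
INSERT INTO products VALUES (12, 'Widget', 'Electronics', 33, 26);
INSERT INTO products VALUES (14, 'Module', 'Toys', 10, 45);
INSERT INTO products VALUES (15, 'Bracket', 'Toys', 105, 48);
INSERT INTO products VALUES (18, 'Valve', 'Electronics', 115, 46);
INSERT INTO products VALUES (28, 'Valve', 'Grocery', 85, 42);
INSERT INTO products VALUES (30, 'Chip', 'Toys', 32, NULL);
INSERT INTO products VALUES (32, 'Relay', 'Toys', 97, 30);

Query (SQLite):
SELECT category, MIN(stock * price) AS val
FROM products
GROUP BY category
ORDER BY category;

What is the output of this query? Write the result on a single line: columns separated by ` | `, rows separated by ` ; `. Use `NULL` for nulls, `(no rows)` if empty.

For each row compute stock * price.
Group by category; take MIN of the expression per group.
  Apparel: ids {5} → MIN(stock * price)=220
  Electronics: ids {2, 12, 18} → MIN(stock * price)=36
  Grocery: ids {4, 8, 28} → MIN(stock * price)=532
  Toys: ids {14, 15, 30, 32} → MIN(stock * price)=450

Apparel | 220 ; Electronics | 36 ; Grocery | 532 ; Toys | 450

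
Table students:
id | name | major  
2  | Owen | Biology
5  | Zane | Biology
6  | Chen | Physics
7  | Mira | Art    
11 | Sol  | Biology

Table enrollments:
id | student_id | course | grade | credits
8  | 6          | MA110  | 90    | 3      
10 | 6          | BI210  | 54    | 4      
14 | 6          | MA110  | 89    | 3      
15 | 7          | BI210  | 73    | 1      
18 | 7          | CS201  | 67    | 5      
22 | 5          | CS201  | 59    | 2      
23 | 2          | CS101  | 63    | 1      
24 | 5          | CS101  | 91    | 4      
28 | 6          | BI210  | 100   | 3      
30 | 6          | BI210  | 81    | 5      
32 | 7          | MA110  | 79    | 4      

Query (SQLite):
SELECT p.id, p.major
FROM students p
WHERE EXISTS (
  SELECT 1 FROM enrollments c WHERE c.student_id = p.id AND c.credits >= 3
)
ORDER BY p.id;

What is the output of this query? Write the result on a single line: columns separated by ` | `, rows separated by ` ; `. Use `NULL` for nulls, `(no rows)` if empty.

For each students row, check whether any enrollments with matching student_id has credits >= 3.
Keep rows where that is true.

5 | Biology ; 6 | Physics ; 7 | Art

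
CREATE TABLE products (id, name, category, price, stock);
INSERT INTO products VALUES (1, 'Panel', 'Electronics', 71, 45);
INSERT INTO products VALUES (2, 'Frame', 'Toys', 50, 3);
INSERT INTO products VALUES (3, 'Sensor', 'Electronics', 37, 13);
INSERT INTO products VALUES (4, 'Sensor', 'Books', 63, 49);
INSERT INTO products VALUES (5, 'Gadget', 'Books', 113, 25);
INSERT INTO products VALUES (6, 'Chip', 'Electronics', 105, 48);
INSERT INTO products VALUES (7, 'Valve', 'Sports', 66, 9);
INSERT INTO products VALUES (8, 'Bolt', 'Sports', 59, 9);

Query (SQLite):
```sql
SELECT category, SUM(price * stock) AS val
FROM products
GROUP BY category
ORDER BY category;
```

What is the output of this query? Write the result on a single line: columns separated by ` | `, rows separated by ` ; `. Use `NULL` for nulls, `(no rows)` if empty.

For each row compute price * stock.
Group by category; take SUM of the expression per group.
  Books: ids {4, 5} → SUM(price * stock)=5912
  Electronics: ids {1, 3, 6} → SUM(price * stock)=8716
  Sports: ids {7, 8} → SUM(price * stock)=1125
  Toys: ids {2} → SUM(price * stock)=150

Books | 5912 ; Electronics | 8716 ; Sports | 1125 ; Toys | 150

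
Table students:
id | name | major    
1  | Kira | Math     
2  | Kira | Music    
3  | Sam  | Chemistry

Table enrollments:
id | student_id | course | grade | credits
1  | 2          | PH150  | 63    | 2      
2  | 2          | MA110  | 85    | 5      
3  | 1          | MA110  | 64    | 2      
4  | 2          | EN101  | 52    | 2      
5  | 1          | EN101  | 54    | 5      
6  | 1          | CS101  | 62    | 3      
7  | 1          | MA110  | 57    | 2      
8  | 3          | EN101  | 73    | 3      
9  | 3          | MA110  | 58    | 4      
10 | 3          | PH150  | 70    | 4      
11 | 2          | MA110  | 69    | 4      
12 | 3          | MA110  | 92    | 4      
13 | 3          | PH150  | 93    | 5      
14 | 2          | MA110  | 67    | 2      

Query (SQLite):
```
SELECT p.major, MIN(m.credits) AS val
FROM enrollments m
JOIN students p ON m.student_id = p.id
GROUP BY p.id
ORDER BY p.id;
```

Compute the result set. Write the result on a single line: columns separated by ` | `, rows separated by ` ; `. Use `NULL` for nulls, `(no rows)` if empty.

Math | 2 ; Music | 2 ; Chemistry | 3

Join each enrollments row to its students via student_id.
Group joined rows by students.id; compute MIN(m.credits) per group.
  1: ids {3, 5, 6, 7} → MIN(m.credits)=2
  2: ids {1, 2, 4, 11, 14} → MIN(m.credits)=2
  3: ids {8, 9, 10, 12, 13} → MIN(m.credits)=3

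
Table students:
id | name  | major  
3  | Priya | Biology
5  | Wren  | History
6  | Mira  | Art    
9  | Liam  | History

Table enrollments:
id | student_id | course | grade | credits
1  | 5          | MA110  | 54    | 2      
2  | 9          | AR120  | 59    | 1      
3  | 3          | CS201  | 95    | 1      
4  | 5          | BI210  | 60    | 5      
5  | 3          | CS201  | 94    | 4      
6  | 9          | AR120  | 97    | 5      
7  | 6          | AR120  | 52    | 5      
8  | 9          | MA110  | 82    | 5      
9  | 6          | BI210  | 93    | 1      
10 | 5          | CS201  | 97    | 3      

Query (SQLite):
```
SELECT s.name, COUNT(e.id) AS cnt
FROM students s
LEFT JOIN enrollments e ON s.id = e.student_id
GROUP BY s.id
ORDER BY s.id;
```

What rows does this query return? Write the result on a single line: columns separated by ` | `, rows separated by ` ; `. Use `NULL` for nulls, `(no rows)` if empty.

LEFT JOIN keeps every students row; unmatched ones get NULL for enrollments columns.
Group by students.id and compute COUNT(e.id). COUNT(col) of an all-NULL group is 0.
  3: ids {3, 5} → COUNT(e.id)=2
  5: ids {1, 4, 10} → COUNT(e.id)=3
  6: ids {7, 9} → COUNT(e.id)=2
  9: ids {2, 6, 8} → COUNT(e.id)=3

Priya | 2 ; Wren | 3 ; Mira | 2 ; Liam | 3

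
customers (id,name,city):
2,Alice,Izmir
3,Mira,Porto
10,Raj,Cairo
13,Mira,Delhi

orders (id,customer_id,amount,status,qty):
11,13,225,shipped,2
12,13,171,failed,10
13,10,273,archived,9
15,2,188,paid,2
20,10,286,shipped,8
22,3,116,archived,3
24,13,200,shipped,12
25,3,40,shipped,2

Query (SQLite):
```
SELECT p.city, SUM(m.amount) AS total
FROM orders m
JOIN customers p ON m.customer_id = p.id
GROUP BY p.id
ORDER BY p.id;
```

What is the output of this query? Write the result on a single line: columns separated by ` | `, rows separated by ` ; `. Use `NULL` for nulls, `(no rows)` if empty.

Izmir | 188 ; Porto | 156 ; Cairo | 559 ; Delhi | 596

Join each orders row to its customers via customer_id.
Group joined rows by customers.id; compute SUM(m.amount) per group.
  2: ids {15} → SUM(m.amount)=188
  3: ids {22, 25} → SUM(m.amount)=156
  10: ids {13, 20} → SUM(m.amount)=559
  13: ids {11, 12, 24} → SUM(m.amount)=596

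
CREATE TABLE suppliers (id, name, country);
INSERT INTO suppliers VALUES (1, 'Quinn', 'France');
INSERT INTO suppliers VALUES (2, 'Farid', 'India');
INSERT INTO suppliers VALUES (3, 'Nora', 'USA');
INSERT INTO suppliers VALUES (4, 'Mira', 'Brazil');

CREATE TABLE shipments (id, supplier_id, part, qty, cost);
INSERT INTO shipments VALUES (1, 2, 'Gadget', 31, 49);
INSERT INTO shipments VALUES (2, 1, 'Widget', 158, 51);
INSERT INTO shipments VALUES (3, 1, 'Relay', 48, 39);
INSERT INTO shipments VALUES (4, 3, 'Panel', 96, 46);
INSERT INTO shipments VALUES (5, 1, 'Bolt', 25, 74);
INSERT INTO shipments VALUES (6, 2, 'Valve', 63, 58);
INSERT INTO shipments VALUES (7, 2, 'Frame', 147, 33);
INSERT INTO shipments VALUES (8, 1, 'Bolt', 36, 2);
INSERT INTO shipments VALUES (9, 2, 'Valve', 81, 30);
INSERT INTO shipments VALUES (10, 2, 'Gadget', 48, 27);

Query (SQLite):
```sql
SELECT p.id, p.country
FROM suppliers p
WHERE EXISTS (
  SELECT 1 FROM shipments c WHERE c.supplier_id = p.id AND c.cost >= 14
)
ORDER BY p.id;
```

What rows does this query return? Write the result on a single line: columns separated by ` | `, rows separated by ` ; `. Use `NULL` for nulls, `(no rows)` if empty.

1 | France ; 2 | India ; 3 | USA

For each suppliers row, check whether any shipments with matching supplier_id has cost >= 14.
Keep rows where that is true.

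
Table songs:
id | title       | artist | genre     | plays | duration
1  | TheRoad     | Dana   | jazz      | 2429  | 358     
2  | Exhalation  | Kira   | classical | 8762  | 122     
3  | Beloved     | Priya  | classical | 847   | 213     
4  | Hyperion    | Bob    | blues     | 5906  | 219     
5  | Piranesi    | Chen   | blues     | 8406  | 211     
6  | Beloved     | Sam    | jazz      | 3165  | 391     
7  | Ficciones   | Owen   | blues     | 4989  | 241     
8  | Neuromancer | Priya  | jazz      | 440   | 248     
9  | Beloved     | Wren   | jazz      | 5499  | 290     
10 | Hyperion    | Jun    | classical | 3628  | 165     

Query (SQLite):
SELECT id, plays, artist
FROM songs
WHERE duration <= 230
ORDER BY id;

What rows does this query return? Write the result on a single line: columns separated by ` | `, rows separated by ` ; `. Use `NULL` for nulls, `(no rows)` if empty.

2 | 8762 | Kira ; 3 | 847 | Priya ; 4 | 5906 | Bob ; 5 | 8406 | Chen ; 10 | 3628 | Jun

duration <= 230: ids {2, 3, 4, 5, 10}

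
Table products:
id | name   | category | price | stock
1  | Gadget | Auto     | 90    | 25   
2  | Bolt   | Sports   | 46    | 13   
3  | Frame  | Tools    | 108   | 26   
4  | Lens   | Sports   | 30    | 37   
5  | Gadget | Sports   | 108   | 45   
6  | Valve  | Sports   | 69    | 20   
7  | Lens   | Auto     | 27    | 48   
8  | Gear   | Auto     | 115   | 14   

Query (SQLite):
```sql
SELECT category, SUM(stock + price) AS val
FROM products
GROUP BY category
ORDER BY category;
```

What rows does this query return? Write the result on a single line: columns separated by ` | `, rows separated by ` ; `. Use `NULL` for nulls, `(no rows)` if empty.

Auto | 319 ; Sports | 368 ; Tools | 134

For each row compute stock + price.
Group by category; take SUM of the expression per group.
  Auto: ids {1, 7, 8} → SUM(stock + price)=319
  Sports: ids {2, 4, 5, 6} → SUM(stock + price)=368
  Tools: ids {3} → SUM(stock + price)=134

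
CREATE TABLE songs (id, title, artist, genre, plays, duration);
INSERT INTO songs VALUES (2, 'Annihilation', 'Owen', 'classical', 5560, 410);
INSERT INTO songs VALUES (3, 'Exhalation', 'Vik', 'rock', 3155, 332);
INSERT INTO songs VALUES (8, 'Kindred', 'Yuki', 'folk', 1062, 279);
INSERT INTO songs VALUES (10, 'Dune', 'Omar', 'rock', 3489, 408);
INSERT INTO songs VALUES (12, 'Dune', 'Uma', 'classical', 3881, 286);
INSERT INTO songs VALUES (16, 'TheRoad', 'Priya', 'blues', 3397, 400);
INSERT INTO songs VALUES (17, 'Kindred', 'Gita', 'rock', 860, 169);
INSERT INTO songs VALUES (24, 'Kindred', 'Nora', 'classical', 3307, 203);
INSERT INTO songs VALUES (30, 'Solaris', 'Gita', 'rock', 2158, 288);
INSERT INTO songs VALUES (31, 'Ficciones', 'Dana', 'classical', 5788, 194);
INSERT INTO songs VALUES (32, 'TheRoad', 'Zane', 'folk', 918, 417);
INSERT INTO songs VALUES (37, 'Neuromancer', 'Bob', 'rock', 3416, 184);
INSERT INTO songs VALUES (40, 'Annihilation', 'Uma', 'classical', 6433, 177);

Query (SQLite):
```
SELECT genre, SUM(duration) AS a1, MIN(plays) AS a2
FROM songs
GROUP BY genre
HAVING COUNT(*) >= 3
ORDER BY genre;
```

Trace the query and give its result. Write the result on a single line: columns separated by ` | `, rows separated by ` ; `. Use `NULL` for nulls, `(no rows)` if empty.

Group songs by genre.
Per group compute: SUM(duration), MIN(plays).
HAVING: drop groups with fewer than 3 rows.
  blues: ids {16} → SUM(duration)=400, MIN(plays)=3397
  classical: ids {2, 12, 24, 31, 40} → SUM(duration)=1270, MIN(plays)=3307
  folk: ids {8, 32} → SUM(duration)=696, MIN(plays)=918
  rock: ids {3, 10, 17, 30, 37} → SUM(duration)=1381, MIN(plays)=860

classical | 1270 | 3307 ; rock | 1381 | 860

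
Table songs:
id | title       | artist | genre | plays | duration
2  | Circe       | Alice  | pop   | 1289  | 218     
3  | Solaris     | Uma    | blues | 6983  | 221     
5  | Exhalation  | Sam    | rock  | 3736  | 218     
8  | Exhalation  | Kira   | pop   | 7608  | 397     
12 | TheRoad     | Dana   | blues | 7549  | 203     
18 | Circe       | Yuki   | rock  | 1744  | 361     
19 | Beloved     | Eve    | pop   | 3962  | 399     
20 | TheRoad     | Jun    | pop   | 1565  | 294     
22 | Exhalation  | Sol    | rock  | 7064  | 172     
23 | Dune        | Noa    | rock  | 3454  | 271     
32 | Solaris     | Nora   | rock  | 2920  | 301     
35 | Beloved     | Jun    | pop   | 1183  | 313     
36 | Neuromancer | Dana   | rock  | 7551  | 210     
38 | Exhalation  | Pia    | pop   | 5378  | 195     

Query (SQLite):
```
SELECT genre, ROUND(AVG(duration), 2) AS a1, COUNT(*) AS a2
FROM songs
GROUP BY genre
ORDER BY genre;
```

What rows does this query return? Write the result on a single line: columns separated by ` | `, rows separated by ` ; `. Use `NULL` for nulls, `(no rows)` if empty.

blues | 212 | 2 ; pop | 302.67 | 6 ; rock | 255.5 | 6

Group songs by genre.
Per group compute: ROUND(AVG(duration), 2), COUNT(*).
  blues: ids {3, 12} → ROUND(AVG(duration), 2)=212, COUNT(*)=2
  pop: ids {2, 8, 19, 20, 35, 38} → ROUND(AVG(duration), 2)=302.67, COUNT(*)=6
  rock: ids {5, 18, 22, 23, 32, 36} → ROUND(AVG(duration), 2)=255.5, COUNT(*)=6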